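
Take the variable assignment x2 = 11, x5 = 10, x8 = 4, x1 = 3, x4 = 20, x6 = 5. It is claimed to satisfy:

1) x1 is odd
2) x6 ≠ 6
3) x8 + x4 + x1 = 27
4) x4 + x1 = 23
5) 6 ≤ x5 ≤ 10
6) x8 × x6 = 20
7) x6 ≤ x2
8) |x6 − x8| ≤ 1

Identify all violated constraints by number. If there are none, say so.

1) x1 = 3 is odd  ✓
2) x6 = 5, and 5 ≠ 6  ✓
3) x8 + x4 + x1 = 4 + 20 + 3 = 27  ✓
4) x4 + x1 = 20 + 3 = 23  ✓
5) x5 = 10 lies in [6, 10]  ✓
6) x8 × x6 = 4 × 5 = 20  ✓
7) x6 = 5, x2 = 11; 5 ≤ 11  ✓
8) |5 − 4| = 1; 1 ≤ 1  ✓

The assignment satisfies every constraint.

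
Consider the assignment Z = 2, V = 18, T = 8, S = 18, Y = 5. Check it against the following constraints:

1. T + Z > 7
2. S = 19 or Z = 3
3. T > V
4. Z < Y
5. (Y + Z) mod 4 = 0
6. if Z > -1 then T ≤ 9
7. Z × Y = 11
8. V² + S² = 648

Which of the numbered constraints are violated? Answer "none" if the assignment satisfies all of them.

No — constraints 2, 3, 5, 7 are not satisfied.

1. T + Z = 8 + 2 = 10; 10 > 7 — OK.
2. S = 18 ≠ 19 and Z = 2 ≠ 3; both disjuncts false — violated.
3. T = 8, V = 18; 8 ≤ 18 (want >) — violated.
4. Z = 2, Y = 5; 2 < 5 — OK.
5. Y + Z = 7; 7 mod 4 = 3, not 0 — violated.
6. Z = 2 > -1, so we need T ≤ 9; T = 8 ≤ 9 — OK.
7. Z × Y = 2 × 5 = 10, not 11 — violated.
8. V² + S² = 18² + 18² = 324 + 324 = 648 — OK.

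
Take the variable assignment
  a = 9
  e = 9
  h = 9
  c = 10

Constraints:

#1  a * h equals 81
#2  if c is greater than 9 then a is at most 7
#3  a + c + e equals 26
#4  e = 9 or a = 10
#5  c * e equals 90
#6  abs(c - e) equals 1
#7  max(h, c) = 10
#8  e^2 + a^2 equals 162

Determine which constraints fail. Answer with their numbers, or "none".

Constraints 2, 3 are violated.

#1 a * h = 9 * 9 = 81 — satisfied.
#2 c = 10 > 9, so we need a ≤ 7; but a = 9 > 7 — violated.
#3 a + c + e = 9 + 10 + 9 = 28, not 26 — violated.
#4 e = 9 = 9 (first disjunct) — satisfied.
#5 c * e = 10 * 9 = 90 — satisfied.
#6 abs(10 - 9) = 1 — satisfied.
#7 max(9, 10) = 10 — satisfied.
#8 e^2 + a^2 = 9^2 + 9^2 = 81 + 81 = 162 — satisfied.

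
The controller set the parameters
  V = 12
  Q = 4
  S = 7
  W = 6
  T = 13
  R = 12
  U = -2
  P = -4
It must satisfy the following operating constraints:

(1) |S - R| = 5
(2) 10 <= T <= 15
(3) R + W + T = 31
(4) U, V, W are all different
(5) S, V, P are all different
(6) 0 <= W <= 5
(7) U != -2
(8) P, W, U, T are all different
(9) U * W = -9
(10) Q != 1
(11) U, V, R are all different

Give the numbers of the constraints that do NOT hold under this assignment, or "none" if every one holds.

(1) |7 - 12| = 5  holds
(2) T = 13 lies in [10, 15]  holds
(3) R + W + T = 12 + 6 + 13 = 31  holds
(4) values -2, 12, 6 are pairwise distinct  holds
(5) values 7, 12, -4 are pairwise distinct  holds
(6) W = 6 is outside [0, 5]  fails
(7) U = -2, but -2 is required to differ  fails
(8) values -4, 6, -2, 13 are pairwise distinct  holds
(9) U * W = -2 * 6 = -12, not -9  fails
(10) Q = 4, and 4 ≠ 1  holds
(11) V = R = 12, not all different  fails

Constraints 6, 7, 9, 11 are violated.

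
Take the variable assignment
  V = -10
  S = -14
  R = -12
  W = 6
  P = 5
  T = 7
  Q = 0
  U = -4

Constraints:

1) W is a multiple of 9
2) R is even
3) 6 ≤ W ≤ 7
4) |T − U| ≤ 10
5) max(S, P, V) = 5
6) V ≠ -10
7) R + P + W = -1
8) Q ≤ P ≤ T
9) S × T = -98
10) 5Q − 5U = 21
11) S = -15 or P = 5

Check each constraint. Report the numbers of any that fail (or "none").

The assignment fails constraints 1, 4, 6, 10.

1) 6 = 9×0 + 6, so 9 does not divide 6  ✗
2) R = -12 is even  ✓
3) W = 6 lies in [6, 7]  ✓
4) |7 − (-4)| = 11; 11 > 10, exceeds bound 10  ✗
5) max(-14, 5, -10) = 5  ✓
6) V = -10, but -10 is required to differ  ✗
7) R + P + W = -12 + 5 + 6 = -1  ✓
8) values 0 ≤ 5 ≤ 7  ✓
9) S × T = -14 × 7 = -98  ✓
10) 5Q − 5U = 5(0) − 5(-4) = 20, not 21  ✗
11) S = -14 ≠ -15, but P = 5 = 5 (second disjunct)  ✓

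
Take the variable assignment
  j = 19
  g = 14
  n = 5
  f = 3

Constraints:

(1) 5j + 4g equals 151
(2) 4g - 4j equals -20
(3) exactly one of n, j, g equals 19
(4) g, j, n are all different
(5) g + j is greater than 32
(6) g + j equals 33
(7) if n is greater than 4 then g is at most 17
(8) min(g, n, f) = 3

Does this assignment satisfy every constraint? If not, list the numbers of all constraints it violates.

(1) 5j + 4g = 5(19) + 4(14) = 151  holds
(2) 4g - 4j = 4(14) - 4(19) = -20  holds
(3) n=5, j=19, g=14; 1 of them equals 19  holds
(4) values 14, 19, 5 are pairwise distinct  holds
(5) g + j = 14 + 19 = 33; 33 > 32  holds
(6) g + j = 14 + 19 = 33  holds
(7) n = 5 > 4, so we need g ≤ 17; g = 14 ≤ 17  holds
(8) min(14, 5, 3) = 3  holds

Yes — all constraints hold.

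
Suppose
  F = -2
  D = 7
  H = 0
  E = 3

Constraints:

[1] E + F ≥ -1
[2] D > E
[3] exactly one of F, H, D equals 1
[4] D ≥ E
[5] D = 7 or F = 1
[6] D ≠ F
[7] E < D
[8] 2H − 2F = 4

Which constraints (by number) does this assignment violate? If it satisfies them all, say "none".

[1] E + F = 3 + (-2) = 1; 1 ≥ -1 — holds.
[2] D = 7, E = 3; 7 > 3 — holds.
[3] F=-2, H=0, D=7; 0 of them equal 1, not exactly one — does not hold.
[4] D = 7, E = 3; 7 ≥ 3 — holds.
[5] D = 7 = 7 (first disjunct) — holds.
[6] D = 7, F = -2; distinct — holds.
[7] E = 3, D = 7; 3 < 7 — holds.
[8] 2H − 2F = 2(0) − 2(-2) = 4 — holds.

The assignment fails constraint 3.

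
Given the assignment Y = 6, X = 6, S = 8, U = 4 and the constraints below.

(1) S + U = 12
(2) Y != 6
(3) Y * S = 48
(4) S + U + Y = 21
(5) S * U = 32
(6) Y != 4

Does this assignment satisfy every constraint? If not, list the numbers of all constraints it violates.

(1) S + U = 8 + 4 = 12 — holds.
(2) Y = 6, but 6 is required to differ — fails.
(3) Y * S = 6 * 8 = 48 — holds.
(4) S + U + Y = 8 + 4 + 6 = 18, not 21 — fails.
(5) S * U = 8 * 4 = 32 — holds.
(6) Y = 6, and 6 ≠ 4 — holds.

Constraints 2 and 4 do not hold.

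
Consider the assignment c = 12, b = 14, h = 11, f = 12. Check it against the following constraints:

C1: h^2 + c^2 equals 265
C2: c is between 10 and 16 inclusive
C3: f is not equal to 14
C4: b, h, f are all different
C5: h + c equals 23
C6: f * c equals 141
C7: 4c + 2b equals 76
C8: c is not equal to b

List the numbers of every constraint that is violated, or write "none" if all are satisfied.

No — constraint 6 is not satisfied.

C1: h^2 + c^2 = 11^2 + 12^2 = 121 + 144 = 265  ✔
C2: c = 12 lies in [10, 16]  ✔
C3: f = 12, and 12 ≠ 14  ✔
C4: values 14, 11, 12 are pairwise distinct  ✔
C5: h + c = 11 + 12 = 23  ✔
C6: f * c = 12 * 12 = 144, not 141  ✘
C7: 4c + 2b = 4(12) + 2(14) = 76  ✔
C8: c = 12, b = 14; distinct  ✔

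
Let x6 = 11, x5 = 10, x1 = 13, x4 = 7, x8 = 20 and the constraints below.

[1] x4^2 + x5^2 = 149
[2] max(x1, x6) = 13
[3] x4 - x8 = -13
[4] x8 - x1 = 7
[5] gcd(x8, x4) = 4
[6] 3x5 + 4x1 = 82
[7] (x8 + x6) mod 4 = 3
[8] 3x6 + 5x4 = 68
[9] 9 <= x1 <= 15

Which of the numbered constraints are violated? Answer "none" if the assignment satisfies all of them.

[1] x4^2 + x5^2 = 7^2 + 10^2 = 49 + 100 = 149  true
[2] max(13, 11) = 13  true
[3] x4 - x8 = 7 - 20 = -13  true
[4] x8 - x1 = 20 - 13 = 7  true
[5] gcd(20, 7) = 1, not 4  false
[6] 3x5 + 4x1 = 3(10) + 4(13) = 82  true
[7] x8 + x6 = 31; 31 mod 4 = 3  true
[8] 3x6 + 5x4 = 3(11) + 5(7) = 68  true
[9] x1 = 13 lies in [9, 15]  true

Constraint 5 does not hold.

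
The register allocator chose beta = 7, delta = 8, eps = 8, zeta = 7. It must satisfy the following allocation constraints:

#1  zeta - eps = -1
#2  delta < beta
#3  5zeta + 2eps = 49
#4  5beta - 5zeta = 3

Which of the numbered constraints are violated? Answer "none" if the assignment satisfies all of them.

#1 zeta - eps = 7 - 8 = -1  ✓
#2 delta = 8, beta = 7; 8 ≥ 7 (want <)  ✗
#3 5zeta + 2eps = 5(7) + 2(8) = 51, not 49  ✗
#4 5beta - 5zeta = 5(7) - 5(7) = 0, not 3  ✗

Constraints 2, 3, 4 are violated.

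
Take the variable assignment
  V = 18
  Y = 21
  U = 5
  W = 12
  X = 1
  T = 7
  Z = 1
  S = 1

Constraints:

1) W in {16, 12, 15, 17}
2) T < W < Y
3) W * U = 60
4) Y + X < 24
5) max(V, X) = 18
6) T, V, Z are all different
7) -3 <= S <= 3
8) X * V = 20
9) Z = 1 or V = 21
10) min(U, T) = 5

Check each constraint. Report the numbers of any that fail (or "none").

No — constraint 8 is not satisfied.

1) W = 12 is in {16, 12, 15, 17}  ✔
2) values 7 < 12 < 21  ✔
3) W * U = 12 * 5 = 60  ✔
4) Y + X = 21 + 1 = 22; 22 < 24  ✔
5) max(18, 1) = 18  ✔
6) values 7, 18, 1 are pairwise distinct  ✔
7) S = 1 lies in [-3, 3]  ✔
8) X * V = 1 * 18 = 18, not 20  ✘
9) Z = 1 = 1 (first disjunct)  ✔
10) min(5, 7) = 5  ✔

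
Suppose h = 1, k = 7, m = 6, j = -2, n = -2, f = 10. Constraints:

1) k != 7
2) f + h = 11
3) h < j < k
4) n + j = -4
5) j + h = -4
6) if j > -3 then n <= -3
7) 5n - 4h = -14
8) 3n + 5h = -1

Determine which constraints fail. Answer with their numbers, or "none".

Violated: 1, 3, 5, 6.

1) k = 7, but 7 is required to differ  ✘
2) f + h = 10 + 1 = 11  ✔
3) values 1, -2, 7; h = 1 is not < j = -2  ✘
4) n + j = -2 + (-2) = -4  ✔
5) j + h = -2 + 1 = -1, not -4  ✘
6) j = -2 > -3, so we need n ≤ -3; but n = -2 > -3  ✘
7) 5n - 4h = 5(-2) - 4(1) = -14  ✔
8) 3n + 5h = 3(-2) + 5(1) = -1  ✔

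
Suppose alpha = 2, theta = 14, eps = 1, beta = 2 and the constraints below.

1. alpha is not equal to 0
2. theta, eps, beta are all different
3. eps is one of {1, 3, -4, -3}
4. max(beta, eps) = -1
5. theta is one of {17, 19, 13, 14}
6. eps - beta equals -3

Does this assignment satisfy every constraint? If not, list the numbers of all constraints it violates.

1. alpha = 2, and 2 ≠ 0  true
2. values 14, 1, 2 are pairwise distinct  true
3. eps = 1 is in {1, 3, -4, -3}  true
4. max(2, 1) = 2, not -1  false
5. theta = 14 is in {17, 19, 13, 14}  true
6. eps - beta = 1 - 2 = -1, not -3  false

No — constraints 4, 6 are not satisfied.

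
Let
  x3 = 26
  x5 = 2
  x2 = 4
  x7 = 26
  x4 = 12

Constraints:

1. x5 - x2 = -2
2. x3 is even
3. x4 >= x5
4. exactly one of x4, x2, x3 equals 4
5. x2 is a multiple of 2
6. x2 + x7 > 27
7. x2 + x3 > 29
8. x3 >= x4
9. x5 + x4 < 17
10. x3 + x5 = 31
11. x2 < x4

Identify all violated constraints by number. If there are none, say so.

Constraint 10 does not hold.

1. x5 - x2 = 2 - 4 = -2  true
2. x3 = 26 is even  true
3. x4 = 12, x5 = 2; 12 ≥ 2  true
4. x4=12, x2=4, x3=26; 1 of them equals 4  true
5. 4 / 2 = 2, so 2 divides 4  true
6. x2 + x7 = 4 + 26 = 30; 30 > 27  true
7. x2 + x3 = 4 + 26 = 30; 30 > 29  true
8. x3 = 26, x4 = 12; 26 ≥ 12  true
9. x5 + x4 = 2 + 12 = 14; 14 < 17  true
10. x3 + x5 = 26 + 2 = 28, not 31  false
11. x2 = 4, x4 = 12; 4 < 12  true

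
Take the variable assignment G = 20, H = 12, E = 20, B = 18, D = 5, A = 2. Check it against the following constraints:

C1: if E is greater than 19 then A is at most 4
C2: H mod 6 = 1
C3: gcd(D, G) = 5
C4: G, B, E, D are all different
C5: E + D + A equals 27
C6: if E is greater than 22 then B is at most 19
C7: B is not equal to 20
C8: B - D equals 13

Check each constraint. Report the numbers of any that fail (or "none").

Constraints 2 and 4 do not hold.

C1: E = 20 > 19, so we need A ≤ 4; A = 2 ≤ 4  true
C2: 12 mod 6 = 0, not 1  false
C3: gcd(5, 20) = 5  true
C4: G = E = 20, not all different  false
C5: E + D + A = 20 + 5 + 2 = 27  true
C6: E = 20, not > 22; antecedent false, conditional vacuously true  true
C7: B = 18, and 18 ≠ 20  true
C8: B - D = 18 - 5 = 13  true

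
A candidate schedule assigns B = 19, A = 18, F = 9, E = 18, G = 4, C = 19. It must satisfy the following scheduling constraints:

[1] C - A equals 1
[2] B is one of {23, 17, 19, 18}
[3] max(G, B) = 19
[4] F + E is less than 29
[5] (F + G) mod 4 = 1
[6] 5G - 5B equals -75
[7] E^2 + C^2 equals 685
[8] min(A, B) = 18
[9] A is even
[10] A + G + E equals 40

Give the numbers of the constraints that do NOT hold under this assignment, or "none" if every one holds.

The assignment satisfies every constraint.

[1] C - A = 19 - 18 = 1 — satisfied.
[2] B = 19 is in {23, 17, 19, 18} — satisfied.
[3] max(4, 19) = 19 — satisfied.
[4] F + E = 9 + 18 = 27; 27 < 29 — satisfied.
[5] F + G = 13; 13 mod 4 = 1 — satisfied.
[6] 5G - 5B = 5(4) - 5(19) = -75 — satisfied.
[7] E^2 + C^2 = 18^2 + 19^2 = 324 + 361 = 685 — satisfied.
[8] min(18, 19) = 18 — satisfied.
[9] A = 18 is even — satisfied.
[10] A + G + E = 18 + 4 + 18 = 40 — satisfied.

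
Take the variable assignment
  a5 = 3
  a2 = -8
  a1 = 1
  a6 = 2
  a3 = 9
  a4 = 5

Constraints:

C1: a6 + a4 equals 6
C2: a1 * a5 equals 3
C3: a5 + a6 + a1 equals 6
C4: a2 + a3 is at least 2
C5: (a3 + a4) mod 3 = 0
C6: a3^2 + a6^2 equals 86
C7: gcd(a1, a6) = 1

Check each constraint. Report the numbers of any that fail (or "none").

Violated: 1, 4, 5, 6.

C1: a6 + a4 = 2 + 5 = 7, not 6 — fails.
C2: a1 * a5 = 1 * 3 = 3 — holds.
C3: a5 + a6 + a1 = 3 + 2 + 1 = 6 — holds.
C4: a2 + a3 = -8 + 9 = 1; 1 < 2, bound 2 not met — fails.
C5: a3 + a4 = 14; 14 mod 3 = 2, not 0 — fails.
C6: a3^2 + a6^2 = 9^2 + 2^2 = 81 + 4 = 85, not 86 — fails.
C7: gcd(1, 2) = 1 — holds.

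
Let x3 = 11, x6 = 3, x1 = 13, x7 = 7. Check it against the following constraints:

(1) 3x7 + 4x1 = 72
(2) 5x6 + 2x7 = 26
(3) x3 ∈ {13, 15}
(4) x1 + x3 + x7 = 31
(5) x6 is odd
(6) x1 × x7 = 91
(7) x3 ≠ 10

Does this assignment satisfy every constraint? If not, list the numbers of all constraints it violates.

(1) 3x7 + 4x1 = 3(7) + 4(13) = 73, not 72 — does not hold.
(2) 5x6 + 2x7 = 5(3) + 2(7) = 29, not 26 — does not hold.
(3) x3 = 11 is not in {13, 15} — does not hold.
(4) x1 + x3 + x7 = 13 + 11 + 7 = 31 — holds.
(5) x6 = 3 is odd — holds.
(6) x1 × x7 = 13 × 7 = 91 — holds.
(7) x3 = 11, and 11 ≠ 10 — holds.

Constraints 1, 2, and 3 do not hold.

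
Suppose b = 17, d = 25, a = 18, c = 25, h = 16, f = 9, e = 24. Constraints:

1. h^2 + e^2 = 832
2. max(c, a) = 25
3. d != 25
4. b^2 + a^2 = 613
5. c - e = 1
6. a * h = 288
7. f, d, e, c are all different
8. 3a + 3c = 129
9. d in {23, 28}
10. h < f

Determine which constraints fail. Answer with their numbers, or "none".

The assignment fails constraints 3, 7, 9, 10.

1. h^2 + e^2 = 16^2 + 24^2 = 256 + 576 = 832  yes
2. max(25, 18) = 25  yes
3. d = 25, but 25 is required to differ  no
4. b^2 + a^2 = 17^2 + 18^2 = 289 + 324 = 613  yes
5. c - e = 25 - 24 = 1  yes
6. a * h = 18 * 16 = 288  yes
7. d = c = 25, not all different  no
8. 3a + 3c = 3(18) + 3(25) = 129  yes
9. d = 25 is not in {23, 28}  no
10. h = 16, f = 9; 16 ≥ 9 (want <)  no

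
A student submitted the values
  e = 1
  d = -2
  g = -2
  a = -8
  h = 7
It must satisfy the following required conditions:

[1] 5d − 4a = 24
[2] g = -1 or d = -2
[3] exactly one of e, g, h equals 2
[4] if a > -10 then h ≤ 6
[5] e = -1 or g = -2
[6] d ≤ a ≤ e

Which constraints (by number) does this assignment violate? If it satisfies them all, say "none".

[1] 5d − 4a = 5(-2) − 4(-8) = 22, not 24 — fails.
[2] g = -2 ≠ -1, but d = -2 = -2 (second disjunct) — holds.
[3] e=1, g=-2, h=7; 0 of them equal 2, not exactly one — fails.
[4] a = -8 > -10, so we need h ≤ 6; but h = 7 > 6 — fails.
[5] e = 1 ≠ -1, but g = -2 = -2 (second disjunct) — holds.
[6] values -2, -8, 1; d = -2 is not ≤ a = -8 — fails.

No — constraints 1, 3, 4, and 6 are not satisfied.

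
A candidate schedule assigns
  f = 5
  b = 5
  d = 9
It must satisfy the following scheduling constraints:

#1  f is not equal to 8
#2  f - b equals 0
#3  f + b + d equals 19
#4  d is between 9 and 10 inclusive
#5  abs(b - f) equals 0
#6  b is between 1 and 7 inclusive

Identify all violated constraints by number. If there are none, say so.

#1 f = 5, and 5 ≠ 8  true
#2 f - b = 5 - 5 = 0  true
#3 f + b + d = 5 + 5 + 9 = 19  true
#4 d = 9 lies in [9, 10]  true
#5 abs(5 - 5) = 0  true
#6 b = 5 lies in [1, 7]  true

All constraints are satisfied.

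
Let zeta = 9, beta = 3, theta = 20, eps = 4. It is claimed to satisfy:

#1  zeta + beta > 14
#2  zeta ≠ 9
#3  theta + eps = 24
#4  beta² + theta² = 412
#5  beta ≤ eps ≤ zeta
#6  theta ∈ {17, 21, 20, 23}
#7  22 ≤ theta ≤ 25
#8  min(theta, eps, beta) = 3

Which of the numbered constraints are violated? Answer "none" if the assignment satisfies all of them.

#1 zeta + beta = 9 + 3 = 12; 12 ≤ 14, bound 14 not met  ✘
#2 zeta = 9, but 9 is required to differ  ✘
#3 theta + eps = 20 + 4 = 24  ✔
#4 beta² + theta² = 3² + 20² = 9 + 400 = 409, not 412  ✘
#5 values 3 ≤ 4 ≤ 9  ✔
#6 theta = 20 is in {17, 21, 20, 23}  ✔
#7 theta = 20 is outside [22, 25]  ✘
#8 min(20, 4, 3) = 3  ✔

No — constraints 1, 2, 4, 7 are not satisfied.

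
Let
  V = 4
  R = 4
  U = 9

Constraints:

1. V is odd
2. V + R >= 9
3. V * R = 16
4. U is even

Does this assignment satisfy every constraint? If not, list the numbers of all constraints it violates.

1. V = 4 is even — violated.
2. V + R = 4 + 4 = 8; 8 < 9, bound 9 not met — violated.
3. V * R = 4 * 4 = 16 — satisfied.
4. U = 9 is odd — violated.

Constraints 1, 2, and 4 do not hold.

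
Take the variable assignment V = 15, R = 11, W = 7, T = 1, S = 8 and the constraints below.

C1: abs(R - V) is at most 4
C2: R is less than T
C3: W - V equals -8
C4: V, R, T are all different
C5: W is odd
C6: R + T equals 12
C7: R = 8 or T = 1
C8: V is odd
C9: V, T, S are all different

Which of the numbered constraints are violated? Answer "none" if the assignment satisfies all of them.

Violated: 2.

C1: abs(11 - 15) = 4; 4 ≤ 4  true
C2: R = 11, T = 1; 11 ≥ 1 (want <)  false
C3: W - V = 7 - 15 = -8  true
C4: values 15, 11, 1 are pairwise distinct  true
C5: W = 7 is odd  true
C6: R + T = 11 + 1 = 12  true
C7: R = 11 ≠ 8, but T = 1 = 1 (second disjunct)  true
C8: V = 15 is odd  true
C9: values 15, 1, 8 are pairwise distinct  true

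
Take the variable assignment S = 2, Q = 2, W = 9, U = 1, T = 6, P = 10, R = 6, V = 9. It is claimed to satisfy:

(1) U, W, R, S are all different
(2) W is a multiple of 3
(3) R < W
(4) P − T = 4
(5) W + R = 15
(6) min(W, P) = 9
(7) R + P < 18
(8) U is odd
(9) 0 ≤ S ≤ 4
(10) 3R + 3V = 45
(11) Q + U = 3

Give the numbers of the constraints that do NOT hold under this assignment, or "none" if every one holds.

(1) values 1, 9, 6, 2 are pairwise distinct — satisfied.
(2) 9 / 3 = 3, so 3 divides 9 — satisfied.
(3) R = 6, W = 9; 6 < 9 — satisfied.
(4) P − T = 10 − 6 = 4 — satisfied.
(5) W + R = 9 + 6 = 15 — satisfied.
(6) min(9, 10) = 9 — satisfied.
(7) R + P = 6 + 10 = 16; 16 < 18 — satisfied.
(8) U = 1 is odd — satisfied.
(9) S = 2 lies in [0, 4] — satisfied.
(10) 3R + 3V = 3(6) + 3(9) = 45 — satisfied.
(11) Q + U = 2 + 1 = 3 — satisfied.

No violations.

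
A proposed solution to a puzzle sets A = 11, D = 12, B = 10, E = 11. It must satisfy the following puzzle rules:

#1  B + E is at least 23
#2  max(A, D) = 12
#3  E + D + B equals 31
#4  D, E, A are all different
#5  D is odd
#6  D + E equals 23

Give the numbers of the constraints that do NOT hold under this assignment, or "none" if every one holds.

#1 B + E = 10 + 11 = 21; 21 < 23, bound 23 not met  ✘
#2 max(11, 12) = 12  ✔
#3 E + D + B = 11 + 12 + 10 = 33, not 31  ✘
#4 E = A = 11, not all different  ✘
#5 D = 12 is even  ✘
#6 D + E = 12 + 11 = 23  ✔

Violated: 1, 3, 4, and 5.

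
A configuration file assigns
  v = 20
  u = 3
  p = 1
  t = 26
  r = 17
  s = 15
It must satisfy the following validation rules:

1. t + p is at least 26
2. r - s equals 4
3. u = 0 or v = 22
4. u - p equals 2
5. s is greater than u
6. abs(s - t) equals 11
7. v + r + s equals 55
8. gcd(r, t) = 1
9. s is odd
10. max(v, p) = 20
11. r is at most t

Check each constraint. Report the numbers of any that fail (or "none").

1. t + p = 26 + 1 = 27; 27 ≥ 26  ✔
2. r - s = 17 - 15 = 2, not 4  ✘
3. u = 3 ≠ 0 and v = 20 ≠ 22; both disjuncts false  ✘
4. u - p = 3 - 1 = 2  ✔
5. s = 15, u = 3; 15 > 3  ✔
6. abs(15 - 26) = 11  ✔
7. v + r + s = 20 + 17 + 15 = 52, not 55  ✘
8. gcd(17, 26) = 1  ✔
9. s = 15 is odd  ✔
10. max(20, 1) = 20  ✔
11. r = 17, t = 26; 17 ≤ 26  ✔

No — constraints 2, 3, and 7 are not satisfied.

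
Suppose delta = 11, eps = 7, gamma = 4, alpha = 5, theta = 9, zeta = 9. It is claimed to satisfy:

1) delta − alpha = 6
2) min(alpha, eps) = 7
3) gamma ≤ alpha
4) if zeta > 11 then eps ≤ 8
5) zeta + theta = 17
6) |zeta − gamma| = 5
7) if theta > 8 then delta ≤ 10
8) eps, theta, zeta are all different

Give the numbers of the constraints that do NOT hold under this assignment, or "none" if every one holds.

1) delta − alpha = 11 − 5 = 6  true
2) min(5, 7) = 5, not 7  false
3) gamma = 4, alpha = 5; 4 ≤ 5  true
4) zeta = 9, not > 11; antecedent false, conditional vacuously true  true
5) zeta + theta = 9 + 9 = 18, not 17  false
6) |9 − 4| = 5  true
7) theta = 9 > 8, so we need delta ≤ 10; but delta = 11 > 10  false
8) theta = zeta = 9, not all different  false

Constraints 2, 5, 7, and 8 do not hold.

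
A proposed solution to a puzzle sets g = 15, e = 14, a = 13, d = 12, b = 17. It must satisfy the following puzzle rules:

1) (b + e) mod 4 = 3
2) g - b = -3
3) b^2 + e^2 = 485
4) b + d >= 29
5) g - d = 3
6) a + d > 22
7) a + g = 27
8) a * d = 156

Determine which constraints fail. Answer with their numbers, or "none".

1) b + e = 31; 31 mod 4 = 3  OK
2) g - b = 15 - 17 = -2, not -3  FAIL
3) b^2 + e^2 = 17^2 + 14^2 = 289 + 196 = 485  OK
4) b + d = 17 + 12 = 29; 29 ≥ 29  OK
5) g - d = 15 - 12 = 3  OK
6) a + d = 13 + 12 = 25; 25 > 22  OK
7) a + g = 13 + 15 = 28, not 27  FAIL
8) a * d = 13 * 12 = 156  OK

The assignment fails constraints 2 and 7.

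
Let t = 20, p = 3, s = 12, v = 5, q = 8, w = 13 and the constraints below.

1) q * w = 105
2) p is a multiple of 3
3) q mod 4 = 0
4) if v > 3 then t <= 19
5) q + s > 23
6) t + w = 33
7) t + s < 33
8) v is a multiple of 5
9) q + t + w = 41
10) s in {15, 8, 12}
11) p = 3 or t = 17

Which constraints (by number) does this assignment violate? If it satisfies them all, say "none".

No — constraints 1, 4, 5 are not satisfied.

1) q * w = 8 * 13 = 104, not 105 — does not hold.
2) 3 / 3 = 1, so 3 divides 3 — holds.
3) 8 mod 4 = 0 — holds.
4) v = 5 > 3, so we need t ≤ 19; but t = 20 > 19 — does not hold.
5) q + s = 8 + 12 = 20; 20 ≤ 23, bound 23 not met — does not hold.
6) t + w = 20 + 13 = 33 — holds.
7) t + s = 20 + 12 = 32; 32 < 33 — holds.
8) 5 / 5 = 1, so 5 divides 5 — holds.
9) q + t + w = 8 + 20 + 13 = 41 — holds.
10) s = 12 is in {15, 8, 12} — holds.
11) p = 3 = 3 (first disjunct) — holds.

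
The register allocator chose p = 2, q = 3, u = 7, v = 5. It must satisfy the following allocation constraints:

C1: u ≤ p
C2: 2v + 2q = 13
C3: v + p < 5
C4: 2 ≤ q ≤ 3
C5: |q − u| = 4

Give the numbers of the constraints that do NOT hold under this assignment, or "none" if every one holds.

Constraints 1, 2, and 3 are violated.

C1: u = 7, p = 2; 7 > 2 (want ≤) — does not hold.
C2: 2v + 2q = 2(5) + 2(3) = 16, not 13 — does not hold.
C3: v + p = 5 + 2 = 7; 7 ≥ 5, bound 5 not met — does not hold.
C4: q = 3 lies in [2, 3] — holds.
C5: |3 − 7| = 4 — holds.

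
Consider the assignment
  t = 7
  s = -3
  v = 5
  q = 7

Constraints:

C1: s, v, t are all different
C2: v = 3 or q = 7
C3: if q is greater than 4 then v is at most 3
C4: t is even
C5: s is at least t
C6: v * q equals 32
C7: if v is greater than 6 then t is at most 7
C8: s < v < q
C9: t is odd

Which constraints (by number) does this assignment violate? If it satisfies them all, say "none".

The assignment fails constraints 3, 4, 5, 6.

C1: values -3, 5, 7 are pairwise distinct — holds.
C2: v = 5 ≠ 3, but q = 7 = 7 (second disjunct) — holds.
C3: q = 7 > 4, so we need v ≤ 3; but v = 5 > 3 — fails.
C4: t = 7 is odd — fails.
C5: s = -3, t = 7; -3 < 7 (want ≥) — fails.
C6: v * q = 5 * 7 = 35, not 32 — fails.
C7: v = 5, not > 6; antecedent false, conditional vacuously true — holds.
C8: values -3 < 5 < 7 — holds.
C9: t = 7 is odd — holds.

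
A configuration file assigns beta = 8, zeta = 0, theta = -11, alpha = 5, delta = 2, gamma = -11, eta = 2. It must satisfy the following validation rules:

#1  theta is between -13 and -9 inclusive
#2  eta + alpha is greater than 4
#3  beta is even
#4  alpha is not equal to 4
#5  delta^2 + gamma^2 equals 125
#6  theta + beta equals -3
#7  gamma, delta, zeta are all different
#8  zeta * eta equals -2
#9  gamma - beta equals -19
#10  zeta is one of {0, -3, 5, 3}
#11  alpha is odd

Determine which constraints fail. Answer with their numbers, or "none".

The assignment fails constraint 8.

#1 theta = -11 lies in [-13, -9]  ✓
#2 eta + alpha = 2 + 5 = 7; 7 > 4  ✓
#3 beta = 8 is even  ✓
#4 alpha = 5, and 5 ≠ 4  ✓
#5 delta^2 + gamma^2 = 2^2 + (-11)^2 = 4 + 121 = 125  ✓
#6 theta + beta = -11 + 8 = -3  ✓
#7 values -11, 2, 0 are pairwise distinct  ✓
#8 zeta * eta = 0 * 2 = 0, not -2  ✗
#9 gamma - beta = -11 - 8 = -19  ✓
#10 zeta = 0 is in {0, -3, 5, 3}  ✓
#11 alpha = 5 is odd  ✓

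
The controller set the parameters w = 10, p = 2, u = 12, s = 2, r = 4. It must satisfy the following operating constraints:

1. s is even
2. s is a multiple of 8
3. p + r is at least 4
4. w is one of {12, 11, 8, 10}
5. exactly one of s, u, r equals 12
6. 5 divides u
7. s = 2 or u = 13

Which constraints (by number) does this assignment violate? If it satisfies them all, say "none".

1. s = 2 is even — holds.
2. 2 = 8*0 + 2, so 8 does not divide 2 — does not hold.
3. p + r = 2 + 4 = 6; 6 ≥ 4 — holds.
4. w = 10 is in {12, 11, 8, 10} — holds.
5. s=2, u=12, r=4; 1 of them equals 12 — holds.
6. 12 = 5*2 + 2, so 5 does not divide 12 — does not hold.
7. s = 2 = 2 (first disjunct) — holds.

Violated: 2 and 6.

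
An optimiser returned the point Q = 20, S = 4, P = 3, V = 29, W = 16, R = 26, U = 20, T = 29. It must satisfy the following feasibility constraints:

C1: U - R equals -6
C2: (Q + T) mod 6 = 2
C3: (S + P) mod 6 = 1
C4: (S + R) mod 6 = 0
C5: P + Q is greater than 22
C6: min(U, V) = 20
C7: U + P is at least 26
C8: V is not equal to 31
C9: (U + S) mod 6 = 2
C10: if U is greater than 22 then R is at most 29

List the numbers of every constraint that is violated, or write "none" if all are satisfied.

Constraints 2, 7, 9 do not hold.

C1: U - R = 20 - 26 = -6 — holds.
C2: Q + T = 49; 49 mod 6 = 1, not 2 — does not hold.
C3: S + P = 7; 7 mod 6 = 1 — holds.
C4: S + R = 30; 30 mod 6 = 0 — holds.
C5: P + Q = 3 + 20 = 23; 23 > 22 — holds.
C6: min(20, 29) = 20 — holds.
C7: U + P = 20 + 3 = 23; 23 < 26, bound 26 not met — does not hold.
C8: V = 29, and 29 ≠ 31 — holds.
C9: U + S = 24; 24 mod 6 = 0, not 2 — does not hold.
C10: U = 20, not > 22; antecedent false, conditional vacuously true — holds.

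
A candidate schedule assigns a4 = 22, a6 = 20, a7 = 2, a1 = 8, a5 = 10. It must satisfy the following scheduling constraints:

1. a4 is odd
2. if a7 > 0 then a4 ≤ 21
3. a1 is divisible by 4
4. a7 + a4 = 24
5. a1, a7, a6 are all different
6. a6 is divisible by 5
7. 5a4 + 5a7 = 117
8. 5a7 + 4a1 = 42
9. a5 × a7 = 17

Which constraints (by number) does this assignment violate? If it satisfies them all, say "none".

1. a4 = 22 is even — fails.
2. a7 = 2 > 0, so we need a4 ≤ 21; but a4 = 22 > 21 — fails.
3. 8 / 4 = 2, so 4 divides 8 — holds.
4. a7 + a4 = 2 + 22 = 24 — holds.
5. values 8, 2, 20 are pairwise distinct — holds.
6. 20 / 5 = 4, so 5 divides 20 — holds.
7. 5a4 + 5a7 = 5(22) + 5(2) = 120, not 117 — fails.
8. 5a7 + 4a1 = 5(2) + 4(8) = 42 — holds.
9. a5 × a7 = 10 × 2 = 20, not 17 — fails.

Violated: 1, 2, 7, and 9.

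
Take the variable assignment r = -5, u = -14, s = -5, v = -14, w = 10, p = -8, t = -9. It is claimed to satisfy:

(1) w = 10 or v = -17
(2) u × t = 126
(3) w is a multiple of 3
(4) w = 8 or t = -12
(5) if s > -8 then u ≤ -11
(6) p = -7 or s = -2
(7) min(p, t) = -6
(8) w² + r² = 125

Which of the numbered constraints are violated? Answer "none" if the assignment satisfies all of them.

(1) w = 10 = 10 (first disjunct) — OK.
(2) u × t = -14 × (-9) = 126 — OK.
(3) 10 = 3×3 + 1, so 3 does not divide 10 — violated.
(4) w = 10 ≠ 8 and t = -9 ≠ -12; both disjuncts false — violated.
(5) s = -5 > -8, so we need u ≤ -11; u = -14 ≤ -11 — OK.
(6) p = -8 ≠ -7 and s = -5 ≠ -2; both disjuncts false — violated.
(7) min(-8, -9) = -9, not -6 — violated.
(8) w² + r² = 10² + (-5)² = 100 + 25 = 125 — OK.

No — constraints 3, 4, 6, 7 are not satisfied.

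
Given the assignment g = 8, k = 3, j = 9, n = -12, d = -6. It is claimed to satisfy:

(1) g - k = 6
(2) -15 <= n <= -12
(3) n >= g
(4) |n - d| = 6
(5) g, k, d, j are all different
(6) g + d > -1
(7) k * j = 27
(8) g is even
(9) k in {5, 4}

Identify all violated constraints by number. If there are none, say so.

The assignment fails constraints 1, 3, and 9.

(1) g - k = 8 - 3 = 5, not 6 — violated.
(2) n = -12 lies in [-15, -12] — satisfied.
(3) n = -12, g = 8; -12 < 8 (want ≥) — violated.
(4) |-12 - (-6)| = 6 — satisfied.
(5) values 8, 3, -6, 9 are pairwise distinct — satisfied.
(6) g + d = 8 + (-6) = 2; 2 > -1 — satisfied.
(7) k * j = 3 * 9 = 27 — satisfied.
(8) g = 8 is even — satisfied.
(9) k = 3 is not in {5, 4} — violated.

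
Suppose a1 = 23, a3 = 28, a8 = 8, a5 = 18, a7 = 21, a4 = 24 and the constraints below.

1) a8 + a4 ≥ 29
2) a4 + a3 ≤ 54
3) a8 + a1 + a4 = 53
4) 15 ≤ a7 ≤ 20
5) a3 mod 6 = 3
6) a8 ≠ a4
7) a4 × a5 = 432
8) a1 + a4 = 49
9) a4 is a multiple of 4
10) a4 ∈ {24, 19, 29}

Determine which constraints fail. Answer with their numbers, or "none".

1) a8 + a4 = 8 + 24 = 32; 32 ≥ 29 — OK.
2) a4 + a3 = 24 + 28 = 52; 52 ≤ 54 — OK.
3) a8 + a1 + a4 = 8 + 23 + 24 = 55, not 53 — violated.
4) a7 = 21 is outside [15, 20] — violated.
5) 28 mod 6 = 4, not 3 — violated.
6) a8 = 8, a4 = 24; distinct — OK.
7) a4 × a5 = 24 × 18 = 432 — OK.
8) a1 + a4 = 23 + 24 = 47, not 49 — violated.
9) 24 / 4 = 6, so 4 divides 24 — OK.
10) a4 = 24 is in {24, 19, 29} — OK.

Constraints 3, 4, 5, and 8 are violated.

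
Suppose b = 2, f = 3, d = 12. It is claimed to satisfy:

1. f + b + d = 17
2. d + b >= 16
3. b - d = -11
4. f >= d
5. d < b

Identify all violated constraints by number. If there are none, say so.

1. f + b + d = 3 + 2 + 12 = 17 — satisfied.
2. d + b = 12 + 2 = 14; 14 < 16, bound 16 not met — violated.
3. b - d = 2 - 12 = -10, not -11 — violated.
4. f = 3, d = 12; 3 < 12 (want ≥) — violated.
5. d = 12, b = 2; 12 ≥ 2 (want <) — violated.

The assignment fails constraints 2, 3, 4, and 5.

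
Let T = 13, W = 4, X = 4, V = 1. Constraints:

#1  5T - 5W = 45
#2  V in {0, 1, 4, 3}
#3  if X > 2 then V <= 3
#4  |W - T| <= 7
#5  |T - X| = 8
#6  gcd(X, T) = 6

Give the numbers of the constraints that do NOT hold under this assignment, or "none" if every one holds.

#1 5T - 5W = 5(13) - 5(4) = 45 — holds.
#2 V = 1 is in {0, 1, 4, 3} — holds.
#3 X = 4 > 2, so we need V ≤ 3; V = 1 ≤ 3 — holds.
#4 |4 - 13| = 9; 9 > 7, exceeds bound 7 — does not hold.
#5 |13 - 4| = 9, not 8 — does not hold.
#6 gcd(4, 13) = 1, not 6 — does not hold.

No — constraints 4, 5, and 6 are not satisfied.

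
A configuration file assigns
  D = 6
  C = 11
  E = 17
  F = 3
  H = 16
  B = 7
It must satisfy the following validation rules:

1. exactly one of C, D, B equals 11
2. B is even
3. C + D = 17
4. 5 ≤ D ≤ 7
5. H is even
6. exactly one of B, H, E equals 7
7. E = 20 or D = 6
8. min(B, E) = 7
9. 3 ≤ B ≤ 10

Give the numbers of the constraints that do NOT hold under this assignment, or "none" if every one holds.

Constraint 2 does not hold.

1. C=11, D=6, B=7; 1 of them equals 11  yes
2. B = 7 is odd  no
3. C + D = 11 + 6 = 17  yes
4. D = 6 lies in [5, 7]  yes
5. H = 16 is even  yes
6. B=7, H=16, E=17; 1 of them equals 7  yes
7. E = 17 ≠ 20, but D = 6 = 6 (second disjunct)  yes
8. min(7, 17) = 7  yes
9. B = 7 lies in [3, 10]  yes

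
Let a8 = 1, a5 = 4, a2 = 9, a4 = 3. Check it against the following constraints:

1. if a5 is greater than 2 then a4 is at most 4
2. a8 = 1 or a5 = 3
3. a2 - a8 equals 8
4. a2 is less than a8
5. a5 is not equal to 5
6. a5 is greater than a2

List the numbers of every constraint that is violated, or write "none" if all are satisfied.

Violated: 4 and 6.

1. a5 = 4 > 2, so we need a4 ≤ 4; a4 = 3 ≤ 4  yes
2. a8 = 1 = 1 (first disjunct)  yes
3. a2 - a8 = 9 - 1 = 8  yes
4. a2 = 9, a8 = 1; 9 ≥ 1 (want <)  no
5. a5 = 4, and 4 ≠ 5  yes
6. a5 = 4, a2 = 9; 4 ≤ 9 (want >)  no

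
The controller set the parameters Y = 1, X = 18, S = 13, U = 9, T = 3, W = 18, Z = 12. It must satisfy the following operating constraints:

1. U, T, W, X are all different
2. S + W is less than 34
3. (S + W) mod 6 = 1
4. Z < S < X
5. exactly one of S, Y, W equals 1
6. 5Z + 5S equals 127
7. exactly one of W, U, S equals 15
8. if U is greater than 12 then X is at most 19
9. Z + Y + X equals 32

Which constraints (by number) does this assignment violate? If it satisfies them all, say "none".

1. W = X = 18, not all different  ✗
2. S + W = 13 + 18 = 31; 31 < 34  ✓
3. S + W = 31; 31 mod 6 = 1  ✓
4. values 12 < 13 < 18  ✓
5. S=13, Y=1, W=18; 1 of them equals 1  ✓
6. 5Z + 5S = 5(12) + 5(13) = 125, not 127  ✗
7. W=18, U=9, S=13; 0 of them equal 15, not exactly one  ✗
8. U = 9, not > 12; antecedent false, conditional vacuously true  ✓
9. Z + Y + X = 12 + 1 + 18 = 31, not 32  ✗

No — constraints 1, 6, 7, and 9 are not satisfied.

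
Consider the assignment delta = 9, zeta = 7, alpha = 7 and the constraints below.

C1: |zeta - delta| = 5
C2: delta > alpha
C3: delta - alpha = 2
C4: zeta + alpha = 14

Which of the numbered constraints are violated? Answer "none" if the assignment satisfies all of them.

Violated: 1.

C1: |7 - 9| = 2, not 5  ✘
C2: delta = 9, alpha = 7; 9 > 7  ✔
C3: delta - alpha = 9 - 7 = 2  ✔
C4: zeta + alpha = 7 + 7 = 14  ✔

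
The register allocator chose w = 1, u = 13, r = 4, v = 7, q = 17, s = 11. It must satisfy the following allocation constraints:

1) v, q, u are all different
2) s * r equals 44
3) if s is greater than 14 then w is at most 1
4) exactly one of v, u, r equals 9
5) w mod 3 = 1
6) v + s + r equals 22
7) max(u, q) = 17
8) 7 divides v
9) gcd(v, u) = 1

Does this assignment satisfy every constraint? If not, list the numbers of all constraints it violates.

The assignment fails constraint 4.

1) values 7, 17, 13 are pairwise distinct — satisfied.
2) s * r = 11 * 4 = 44 — satisfied.
3) s = 11, not > 14; antecedent false, conditional vacuously true — satisfied.
4) v=7, u=13, r=4; 0 of them equal 9, not exactly one — violated.
5) 1 mod 3 = 1 — satisfied.
6) v + s + r = 7 + 11 + 4 = 22 — satisfied.
7) max(13, 17) = 17 — satisfied.
8) 7 / 7 = 1, so 7 divides 7 — satisfied.
9) gcd(7, 13) = 1 — satisfied.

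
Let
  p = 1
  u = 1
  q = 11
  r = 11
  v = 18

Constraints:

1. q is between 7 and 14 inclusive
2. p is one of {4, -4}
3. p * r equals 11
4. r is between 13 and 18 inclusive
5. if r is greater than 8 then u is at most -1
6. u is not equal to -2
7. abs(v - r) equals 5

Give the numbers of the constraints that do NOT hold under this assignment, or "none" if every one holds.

Violated: 2, 4, 5, and 7.

1. q = 11 lies in [7, 14]  OK
2. p = 1 is not in {4, -4}  FAIL
3. p * r = 1 * 11 = 11  OK
4. r = 11 is outside [13, 18]  FAIL
5. r = 11 > 8, so we need u ≤ -1; but u = 1 > -1  FAIL
6. u = 1, and 1 ≠ -2  OK
7. abs(18 - 11) = 7, not 5  FAIL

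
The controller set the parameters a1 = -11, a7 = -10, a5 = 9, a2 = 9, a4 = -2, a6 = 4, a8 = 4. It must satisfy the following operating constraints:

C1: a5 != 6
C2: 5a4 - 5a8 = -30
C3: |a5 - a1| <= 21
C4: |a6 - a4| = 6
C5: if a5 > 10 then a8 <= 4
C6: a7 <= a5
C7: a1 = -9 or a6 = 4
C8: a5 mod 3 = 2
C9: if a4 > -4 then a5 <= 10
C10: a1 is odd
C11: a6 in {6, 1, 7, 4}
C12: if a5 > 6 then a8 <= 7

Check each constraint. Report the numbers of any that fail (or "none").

Constraint 8 is violated.

C1: a5 = 9, and 9 ≠ 6  yes
C2: 5a4 - 5a8 = 5(-2) - 5(4) = -30  yes
C3: |9 - (-11)| = 20; 20 ≤ 21  yes
C4: |4 - (-2)| = 6  yes
C5: a5 = 9, not > 10; antecedent false, conditional vacuously true  yes
C6: a7 = -10, a5 = 9; -10 ≤ 9  yes
C7: a1 = -11 ≠ -9, but a6 = 4 = 4 (second disjunct)  yes
C8: 9 mod 3 = 0, not 2  no
C9: a4 = -2 > -4, so we need a5 ≤ 10; a5 = 9 ≤ 10  yes
C10: a1 = -11 is odd  yes
C11: a6 = 4 is in {6, 1, 7, 4}  yes
C12: a5 = 9 > 6, so we need a8 ≤ 7; a8 = 4 ≤ 7  yes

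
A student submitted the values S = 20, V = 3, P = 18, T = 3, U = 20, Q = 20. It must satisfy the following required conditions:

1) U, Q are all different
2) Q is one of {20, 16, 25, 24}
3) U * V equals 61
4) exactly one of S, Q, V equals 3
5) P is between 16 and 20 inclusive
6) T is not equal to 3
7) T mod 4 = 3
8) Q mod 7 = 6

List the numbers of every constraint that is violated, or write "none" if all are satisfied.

1) U = Q = 20, not all different  ✗
2) Q = 20 is in {20, 16, 25, 24}  ✓
3) U * V = 20 * 3 = 60, not 61  ✗
4) S=20, Q=20, V=3; 1 of them equals 3  ✓
5) P = 18 lies in [16, 20]  ✓
6) T = 3, but 3 is required to differ  ✗
7) 3 mod 4 = 3  ✓
8) 20 mod 7 = 6  ✓

The assignment fails constraints 1, 3, and 6.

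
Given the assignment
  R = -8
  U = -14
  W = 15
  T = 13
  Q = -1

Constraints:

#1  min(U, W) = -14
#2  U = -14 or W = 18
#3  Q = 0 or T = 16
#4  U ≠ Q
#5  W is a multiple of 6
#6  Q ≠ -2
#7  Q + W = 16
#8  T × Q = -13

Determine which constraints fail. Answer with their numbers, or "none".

Constraints 3, 5, and 7 do not hold.

#1 min(-14, 15) = -14 — holds.
#2 U = -14 = -14 (first disjunct) — holds.
#3 Q = -1 ≠ 0 and T = 13 ≠ 16; both disjuncts false — does not hold.
#4 U = -14, Q = -1; distinct — holds.
#5 15 = 6×2 + 3, so 6 does not divide 15 — does not hold.
#6 Q = -1, and -1 ≠ -2 — holds.
#7 Q + W = -1 + 15 = 14, not 16 — does not hold.
#8 T × Q = 13 × (-1) = -13 — holds.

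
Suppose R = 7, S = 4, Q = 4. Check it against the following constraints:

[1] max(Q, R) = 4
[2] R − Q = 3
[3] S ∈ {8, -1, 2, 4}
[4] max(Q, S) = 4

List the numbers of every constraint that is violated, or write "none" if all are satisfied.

No — constraint 1 is not satisfied.

[1] max(4, 7) = 7, not 4  no
[2] R − Q = 7 − 4 = 3  yes
[3] S = 4 is in {8, -1, 2, 4}  yes
[4] max(4, 4) = 4  yes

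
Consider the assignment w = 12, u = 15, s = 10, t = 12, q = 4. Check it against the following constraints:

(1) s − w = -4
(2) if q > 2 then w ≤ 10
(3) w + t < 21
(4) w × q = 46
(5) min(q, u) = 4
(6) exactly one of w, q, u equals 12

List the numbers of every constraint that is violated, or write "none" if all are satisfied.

(1) s − w = 10 − 12 = -2, not -4  no
(2) q = 4 > 2, so we need w ≤ 10; but w = 12 > 10  no
(3) w + t = 12 + 12 = 24; 24 ≥ 21, bound 21 not met  no
(4) w × q = 12 × 4 = 48, not 46  no
(5) min(4, 15) = 4  yes
(6) w=12, q=4, u=15; 1 of them equals 12  yes

The assignment fails constraints 1, 2, 3, and 4.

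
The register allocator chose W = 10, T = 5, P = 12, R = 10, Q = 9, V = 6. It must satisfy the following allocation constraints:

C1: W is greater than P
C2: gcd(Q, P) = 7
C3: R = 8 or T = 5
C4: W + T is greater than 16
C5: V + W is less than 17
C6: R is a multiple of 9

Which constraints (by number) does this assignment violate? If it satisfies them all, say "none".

C1: W = 10, P = 12; 10 ≤ 12 (want >)  ✗
C2: gcd(9, 12) = 3, not 7  ✗
C3: R = 10 ≠ 8, but T = 5 = 5 (second disjunct)  ✓
C4: W + T = 10 + 5 = 15; 15 ≤ 16, bound 16 not met  ✗
C5: V + W = 6 + 10 = 16; 16 < 17  ✓
C6: 10 = 9*1 + 1, so 9 does not divide 10  ✗

Constraints 1, 2, 4, 6 do not hold.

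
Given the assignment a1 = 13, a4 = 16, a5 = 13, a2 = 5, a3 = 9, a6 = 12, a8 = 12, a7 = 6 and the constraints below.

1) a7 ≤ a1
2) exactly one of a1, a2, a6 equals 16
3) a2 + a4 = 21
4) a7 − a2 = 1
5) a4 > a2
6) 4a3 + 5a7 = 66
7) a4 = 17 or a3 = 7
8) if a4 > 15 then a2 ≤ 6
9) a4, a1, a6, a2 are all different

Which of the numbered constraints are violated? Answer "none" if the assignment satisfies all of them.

No — constraints 2, 7 are not satisfied.

1) a7 = 6, a1 = 13; 6 ≤ 13  ✓
2) a1=13, a2=5, a6=12; 0 of them equal 16, not exactly one  ✗
3) a2 + a4 = 5 + 16 = 21  ✓
4) a7 − a2 = 6 − 5 = 1  ✓
5) a4 = 16, a2 = 5; 16 > 5  ✓
6) 4a3 + 5a7 = 4(9) + 5(6) = 66  ✓
7) a4 = 16 ≠ 17 and a3 = 9 ≠ 7; both disjuncts false  ✗
8) a4 = 16 > 15, so we need a2 ≤ 6; a2 = 5 ≤ 6  ✓
9) values 16, 13, 12, 5 are pairwise distinct  ✓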